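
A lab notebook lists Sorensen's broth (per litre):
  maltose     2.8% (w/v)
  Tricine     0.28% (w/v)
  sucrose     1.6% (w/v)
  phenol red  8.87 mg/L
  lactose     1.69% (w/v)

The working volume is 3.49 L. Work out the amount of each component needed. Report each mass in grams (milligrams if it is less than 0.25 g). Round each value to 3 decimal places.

Scale factor relative to 1 L: 3.49.
maltose: 2.8% w/v = 28 g/L → 28 × 3.49 L = 97.720 g
Tricine: 0.28 g per 100 mL × 3490 mL ÷ 100 = 9.772 g
sucrose: 1.6 g per 100 mL × 3490 mL ÷ 100 = 55.840 g
phenol red: 8.87 mg/L × 3.49 L = 30.956 mg
lactose: 1.69% w/v = 16.9 g/L → 16.9 × 3.49 L = 58.981 g

maltose 97.720 g; Tricine 9.772 g; sucrose 55.840 g; phenol red 30.956 mg; lactose 58.981 g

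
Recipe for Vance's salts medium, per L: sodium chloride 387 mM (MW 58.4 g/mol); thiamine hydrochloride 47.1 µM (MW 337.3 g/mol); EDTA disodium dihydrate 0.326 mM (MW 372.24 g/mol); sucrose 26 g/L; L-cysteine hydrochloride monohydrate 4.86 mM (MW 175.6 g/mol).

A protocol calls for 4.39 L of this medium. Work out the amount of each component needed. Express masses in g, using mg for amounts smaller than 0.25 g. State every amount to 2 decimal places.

sodium chloride 99.22 g; thiamine hydrochloride 69.74 mg; EDTA disodium dihydrate 0.53 g; sucrose 114.14 g; L-cysteine hydrochloride monohydrate 3.75 g

Scale factor relative to 1 L: 4.39.
sodium chloride: 387 mmol/L × 58.4 g/mol × 4.39 L ÷ 1000 = 99.22 g
thiamine hydrochloride: 47.1 µmol/L × 337.3 g/mol × 4.39 L ÷ 1000 = 69.74 mg
EDTA disodium dihydrate: 0.326 mmol/L × 372.24 g/mol × 4.39 L ÷ 1000 = 0.53 g
sucrose: 26 g/L × 4.39 L = 114.14 g
L-cysteine hydrochloride monohydrate: 4.86 mmol/L × 175.6 g/mol × 4.39 L ÷ 1000 = 3.75 g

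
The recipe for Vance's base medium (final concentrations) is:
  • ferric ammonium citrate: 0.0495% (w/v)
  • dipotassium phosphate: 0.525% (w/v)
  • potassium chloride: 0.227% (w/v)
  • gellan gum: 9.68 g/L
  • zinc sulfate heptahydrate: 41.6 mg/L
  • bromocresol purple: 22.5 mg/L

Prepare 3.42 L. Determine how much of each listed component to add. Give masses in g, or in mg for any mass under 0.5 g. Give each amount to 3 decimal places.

Scale factor relative to 1 L: 3.42.
ferric ammonium citrate: 0.0495% w/v = 0.495 g/L → 0.495 × 3.42 L = 1.693 g
dipotassium phosphate: 0.525% w/v = 5.25 g/L → 5.25 × 3.42 L = 17.955 g
potassium chloride: 0.227% w/v = 2.27 g/L → 2.27 × 3.42 L = 7.763 g
gellan gum: 9.68 g/L × 3.42 L = 33.106 g
zinc sulfate heptahydrate: 41.6 mg/L × 3.42 L = 142.272 mg
bromocresol purple: 22.5 mg/L × 3.42 L = 76.950 mg

ferric ammonium citrate 1.693 g; dipotassium phosphate 17.955 g; potassium chloride 7.763 g; gellan gum 33.106 g; zinc sulfate heptahydrate 142.272 mg; bromocresol purple 76.950 mg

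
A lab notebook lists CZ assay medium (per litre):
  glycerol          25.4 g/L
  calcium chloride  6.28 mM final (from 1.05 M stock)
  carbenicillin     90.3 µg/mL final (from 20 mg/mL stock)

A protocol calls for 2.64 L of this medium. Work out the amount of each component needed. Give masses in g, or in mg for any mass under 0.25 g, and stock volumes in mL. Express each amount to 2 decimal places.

Working volume: 2.64 L.
glycerol: 25.4 g/L × 2.64 L = 67.06 g
calcium chloride: dilute stock: 6.28 mM × 2640 mL ÷ 1050 mM = 15.79 mL
carbenicillin: dilute stock: 90.3 µg/mL × 2640 mL ÷ 20000 µg/mL = 11.92 mL

glycerol 67.06 g; calcium chloride 15.79 mL; carbenicillin 11.92 mL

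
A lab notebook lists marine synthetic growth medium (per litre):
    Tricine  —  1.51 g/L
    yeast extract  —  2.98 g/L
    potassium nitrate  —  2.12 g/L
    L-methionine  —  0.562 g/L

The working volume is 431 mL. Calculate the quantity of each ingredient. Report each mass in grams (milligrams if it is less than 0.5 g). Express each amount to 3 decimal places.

Target volume = 431 mL = 0.431 L.
Tricine: 1.51 g/L × 0.431 L = 0.651 g
yeast extract: 2.98 g/L × 0.431 L = 1.284 g
potassium nitrate: 2.12 g/L × 0.431 L = 0.914 g
L-methionine: 0.562 g/L × 0.431 L = 0.242222 g = 242.222 mg

Tricine 0.651 g; yeast extract 1.284 g; potassium nitrate 0.914 g; L-methionine 242.222 mg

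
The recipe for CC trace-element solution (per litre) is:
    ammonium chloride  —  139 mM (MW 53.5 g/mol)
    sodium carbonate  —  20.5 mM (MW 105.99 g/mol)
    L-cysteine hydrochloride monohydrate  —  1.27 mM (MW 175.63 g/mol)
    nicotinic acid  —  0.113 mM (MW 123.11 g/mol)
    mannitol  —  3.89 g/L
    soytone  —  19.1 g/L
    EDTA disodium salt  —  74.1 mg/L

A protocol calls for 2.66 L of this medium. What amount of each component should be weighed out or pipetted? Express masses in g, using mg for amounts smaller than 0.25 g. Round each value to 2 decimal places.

ammonium chloride 19.78 g; sodium carbonate 5.78 g; L-cysteine hydrochloride monohydrate 0.59 g; nicotinic acid 37.00 mg; mannitol 10.35 g; soytone 50.81 g; EDTA disodium salt 197.11 mg

Scale factor relative to 1 L: 2.66.
ammonium chloride: 139 mmol/L × 53.5 g/mol × 2.66 L ÷ 1000 = 19.78 g
sodium carbonate: 20.5 mmol/L × 105.99 g/mol × 2.66 L ÷ 1000 = 5.78 g
L-cysteine hydrochloride monohydrate: 1.27 mmol/L × 175.63 g/mol × 2.66 L ÷ 1000 = 0.59 g
nicotinic acid: 0.113 mmol/L × 123.11 mg/mmol × 2.66 L = 37.00 mg
mannitol: 3.89 g/L × 2.66 L = 10.35 g
soytone: 19.1 g/L × 2.66 L = 50.81 g
EDTA disodium salt: 74.1 mg/L × 2.66 L = 197.11 mg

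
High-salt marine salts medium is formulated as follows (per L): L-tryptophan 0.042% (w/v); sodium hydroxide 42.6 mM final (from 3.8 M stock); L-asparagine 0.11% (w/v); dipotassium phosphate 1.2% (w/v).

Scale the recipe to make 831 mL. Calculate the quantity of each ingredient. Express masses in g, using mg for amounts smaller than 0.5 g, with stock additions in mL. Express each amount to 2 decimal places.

Target volume = 831 mL = 0.831 L.
L-tryptophan: 0.042% w/v = 0.42 g/L → 0.42 × 0.831 L = 0.34902 g = 349.02 mg
sodium hydroxide: C1V1 = C2V2 → 42.6 mM × 831 mL ÷ 3800 mM = 9.32 mL
L-asparagine: 0.11 g per 100 mL × 831 mL ÷ 100 = 0.91 g
dipotassium phosphate: 1.2 g per 100 mL × 831 mL ÷ 100 = 9.97 g

L-tryptophan 349.02 mg; sodium hydroxide 9.32 mL; L-asparagine 0.91 g; dipotassium phosphate 9.97 g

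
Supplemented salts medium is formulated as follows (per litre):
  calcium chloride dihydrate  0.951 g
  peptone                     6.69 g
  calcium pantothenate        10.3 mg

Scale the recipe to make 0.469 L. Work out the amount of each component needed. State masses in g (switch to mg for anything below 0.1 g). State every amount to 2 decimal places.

Ratio of target to recipe volume: 469 / 1000 = 0.469.
calcium chloride dihydrate: 0.951 g × (469 mL / 1000 mL) = 0.45 g
peptone: 6.69 g × (469 mL / 1000 mL) = 3.14 g
calcium pantothenate: 10.3 mg × (469 mL / 1000 mL) = 4.83 mg

calcium chloride dihydrate 0.45 g; peptone 3.14 g; calcium pantothenate 4.83 mg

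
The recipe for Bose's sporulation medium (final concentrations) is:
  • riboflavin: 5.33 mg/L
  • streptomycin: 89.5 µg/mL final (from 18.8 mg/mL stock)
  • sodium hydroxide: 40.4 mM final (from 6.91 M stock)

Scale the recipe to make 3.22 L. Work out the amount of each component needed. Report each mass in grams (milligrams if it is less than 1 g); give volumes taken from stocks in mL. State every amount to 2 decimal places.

Scale factor relative to 1 L: 3.22.
riboflavin: 5.33 mg/L × 3.22 L = 17.16 mg
streptomycin: C1V1 = C2V2 → 89.5 µg/mL × 3220 mL ÷ 18800 µg/mL = 15.33 mL
sodium hydroxide: C1V1 = C2V2 → 40.4 mM × 3220 mL ÷ 6910 mM = 18.83 mL

riboflavin 17.16 mg; streptomycin 15.33 mL; sodium hydroxide 18.83 mL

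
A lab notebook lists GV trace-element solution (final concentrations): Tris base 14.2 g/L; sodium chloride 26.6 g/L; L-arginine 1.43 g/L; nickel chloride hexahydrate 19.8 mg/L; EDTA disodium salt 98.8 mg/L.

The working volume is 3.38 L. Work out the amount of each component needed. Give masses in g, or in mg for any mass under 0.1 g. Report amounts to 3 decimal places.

Tris base 47.996 g; sodium chloride 89.908 g; L-arginine 4.833 g; nickel chloride hexahydrate 66.924 mg; EDTA disodium salt 0.334 g

Scale factor relative to 1 L: 3.38.
Tris base: 14.2 g/L × 3.38 L = 47.996 g
sodium chloride: 26.6 g/L × 3.38 L = 89.908 g
L-arginine: 1.43 g/L × 3.38 L = 4.833 g
nickel chloride hexahydrate: 19.8 mg/L × 3.38 L = 66.924 mg
EDTA disodium salt: 98.8 mg/L × 3.38 L = 333.944 mg = 0.334 g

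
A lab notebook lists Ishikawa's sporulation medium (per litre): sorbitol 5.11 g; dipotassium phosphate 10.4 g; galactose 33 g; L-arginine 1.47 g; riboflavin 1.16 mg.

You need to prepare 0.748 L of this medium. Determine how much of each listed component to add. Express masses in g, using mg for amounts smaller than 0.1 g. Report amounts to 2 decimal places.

Scale factor = 748 mL / 1000 mL = 0.748.
sorbitol: 5.11 g × (748 mL / 1000 mL) = 3.82 g
dipotassium phosphate: 10.4 g × (748 mL / 1000 mL) = 7.78 g
galactose: 33 g × (748 mL / 1000 mL) = 24.68 g
L-arginine: 1.47 g × (748 mL / 1000 mL) = 1.10 g
riboflavin: 1.16 mg × (748 mL / 1000 mL) = 0.87 mg

sorbitol 3.82 g; dipotassium phosphate 7.78 g; galactose 24.68 g; L-arginine 1.10 g; riboflavin 0.87 mg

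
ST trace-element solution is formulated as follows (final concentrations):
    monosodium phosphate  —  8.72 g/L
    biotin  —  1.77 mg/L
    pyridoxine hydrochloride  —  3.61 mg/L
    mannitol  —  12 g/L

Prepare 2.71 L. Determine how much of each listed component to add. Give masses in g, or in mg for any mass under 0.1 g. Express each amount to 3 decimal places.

Working volume: 2.71 L.
monosodium phosphate: 8.72 g/L × 2.71 L = 23.631 g
biotin: 1.77 mg/L × 2.71 L = 4.797 mg
pyridoxine hydrochloride: 3.61 mg/L × 2.71 L = 9.783 mg
mannitol: 12 g/L × 2.71 L = 32.520 g

monosodium phosphate 23.631 g; biotin 4.797 mg; pyridoxine hydrochloride 9.783 mg; mannitol 32.520 g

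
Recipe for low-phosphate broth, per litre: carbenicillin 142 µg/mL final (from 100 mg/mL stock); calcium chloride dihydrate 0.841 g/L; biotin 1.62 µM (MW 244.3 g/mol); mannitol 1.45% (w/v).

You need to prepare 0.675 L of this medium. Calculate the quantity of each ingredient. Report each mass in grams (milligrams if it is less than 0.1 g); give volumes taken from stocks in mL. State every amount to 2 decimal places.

Working volume: 0.675 L.
carbenicillin: C1V1 = C2V2 → 142 µg/mL × 675 mL ÷ 100000 µg/mL = 0.96 mL
calcium chloride dihydrate: 0.841 g/L × 0.675 L = 0.57 g
biotin: 1.62 µmol/L × 244.3 g/mol × 0.675 L ÷ 1000 = 0.27 mg
mannitol: 1.45 g per 100 mL × 675 mL ÷ 100 = 9.79 g

carbenicillin 0.96 mL; calcium chloride dihydrate 0.57 g; biotin 0.27 mg; mannitol 9.79 g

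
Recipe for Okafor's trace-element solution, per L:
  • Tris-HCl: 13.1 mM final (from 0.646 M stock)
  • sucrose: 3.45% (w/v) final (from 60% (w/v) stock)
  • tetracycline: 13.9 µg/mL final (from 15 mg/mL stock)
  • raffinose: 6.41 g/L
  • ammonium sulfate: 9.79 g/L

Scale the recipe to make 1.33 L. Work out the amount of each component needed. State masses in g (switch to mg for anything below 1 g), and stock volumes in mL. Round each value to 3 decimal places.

Tris-HCl 26.971 mL; sucrose 76.475 mL; tetracycline 1.232 mL; raffinose 8.525 g; ammonium sulfate 13.021 g

Working volume: 1.33 L.
Tris-HCl: V = C2·V2/C1 = 13.1 mM × 1330 mL ÷ 646 mM = 26.971 mL
sucrose: dilute stock: 3.45% ÷ 60% × 1330 mL = 76.475 mL
tetracycline: C1V1 = C2V2 → 13.9 µg/mL × 1330 mL ÷ 15000 µg/mL = 1.232 mL
raffinose: 6.41 g/L × 1.33 L = 8.525 g
ammonium sulfate: 9.79 g/L × 1.33 L = 13.021 g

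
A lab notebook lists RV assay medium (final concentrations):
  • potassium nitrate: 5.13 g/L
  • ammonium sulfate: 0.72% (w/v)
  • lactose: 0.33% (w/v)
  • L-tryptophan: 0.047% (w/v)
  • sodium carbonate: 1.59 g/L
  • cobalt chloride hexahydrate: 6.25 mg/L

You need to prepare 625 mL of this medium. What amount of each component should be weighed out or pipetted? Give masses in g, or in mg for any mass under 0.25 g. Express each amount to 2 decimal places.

potassium nitrate 3.21 g; ammonium sulfate 4.50 g; lactose 2.06 g; L-tryptophan 0.29 g; sodium carbonate 0.99 g; cobalt chloride hexahydrate 3.91 mg

Target volume = 625 mL = 0.625 L.
potassium nitrate: 5.13 g/L × 0.625 L = 3.21 g
ammonium sulfate: 0.72 g per 100 mL × 625 mL ÷ 100 = 4.50 g
lactose: 0.33 g per 100 mL × 625 mL ÷ 100 = 2.06 g
L-tryptophan: 0.047 g per 100 mL × 625 mL ÷ 100 = 0.29 g
sodium carbonate: 1.59 g/L × 0.625 L = 0.99 g
cobalt chloride hexahydrate: 6.25 mg/L × 0.625 L = 3.91 mg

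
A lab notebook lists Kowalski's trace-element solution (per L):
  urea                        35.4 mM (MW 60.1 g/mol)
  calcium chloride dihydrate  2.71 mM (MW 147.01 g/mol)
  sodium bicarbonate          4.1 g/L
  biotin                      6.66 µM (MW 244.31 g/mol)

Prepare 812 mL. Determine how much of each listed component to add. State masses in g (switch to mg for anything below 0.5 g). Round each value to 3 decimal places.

Target volume = 812 mL = 0.812 L.
urea: 35.4 mmol/L × 60.1 g/mol × 0.812 L ÷ 1000 = 1.728 g
calcium chloride dihydrate: 2.71 mmol/L × 147.01 mg/mmol × 0.812 L = 323.498 mg
sodium bicarbonate: 4.1 g/L × 0.812 L = 3.329 g
biotin: 6.66 µmol/L × 244.31 g/mol × 0.812 L ÷ 1000 = 1.321 mg

urea 1.728 g; calcium chloride dihydrate 323.498 mg; sodium bicarbonate 3.329 g; biotin 1.321 mg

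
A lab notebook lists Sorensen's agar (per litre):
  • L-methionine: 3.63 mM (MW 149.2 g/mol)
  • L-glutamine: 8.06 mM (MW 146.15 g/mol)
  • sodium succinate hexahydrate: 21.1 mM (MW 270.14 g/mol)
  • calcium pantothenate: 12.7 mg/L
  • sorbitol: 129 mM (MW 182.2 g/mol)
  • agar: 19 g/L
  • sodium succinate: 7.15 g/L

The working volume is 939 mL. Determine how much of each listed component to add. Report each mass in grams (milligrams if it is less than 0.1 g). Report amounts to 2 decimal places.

L-methionine 0.51 g; L-glutamine 1.11 g; sodium succinate hexahydrate 5.35 g; calcium pantothenate 11.93 mg; sorbitol 22.07 g; agar 17.84 g; sodium succinate 6.71 g

Scale factor relative to 1 L: 0.939.
L-methionine: 3.63 mmol/L × 149.2 g/mol × 0.939 L ÷ 1000 = 0.51 g
L-glutamine: 8.06 mmol/L × 146.15 g/mol × 0.939 L ÷ 1000 = 1.11 g
sodium succinate hexahydrate: 21.1 mmol/L × 270.14 g/mol × 0.939 L ÷ 1000 = 5.35 g
calcium pantothenate: 12.7 mg/L × 0.939 L = 11.93 mg
sorbitol: 129 mmol/L × 182.2 g/mol × 0.939 L ÷ 1000 = 22.07 g
agar: 19 g/L × 0.939 L = 17.84 g
sodium succinate: 7.15 g/L × 0.939 L = 6.71 g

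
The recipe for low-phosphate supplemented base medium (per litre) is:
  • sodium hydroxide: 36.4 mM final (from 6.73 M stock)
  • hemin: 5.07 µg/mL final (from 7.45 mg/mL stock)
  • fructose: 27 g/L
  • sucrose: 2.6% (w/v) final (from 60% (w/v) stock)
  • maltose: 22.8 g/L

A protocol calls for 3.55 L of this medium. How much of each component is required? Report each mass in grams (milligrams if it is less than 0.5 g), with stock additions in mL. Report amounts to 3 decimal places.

Working volume: 3.55 L.
sodium hydroxide: dilute stock: 36.4 mM × 3550 mL ÷ 6730 mM = 19.201 mL
hemin: dilute stock: 5.07 µg/mL × 3550 mL ÷ 7450 µg/mL = 2.416 mL
fructose: 27 g/L × 3.55 L = 95.850 g
sucrose: dilute stock: 2.6% ÷ 60% × 3550 mL = 153.833 mL
maltose: 22.8 g/L × 3.55 L = 80.940 g

sodium hydroxide 19.201 mL; hemin 2.416 mL; fructose 95.850 g; sucrose 153.833 mL; maltose 80.940 g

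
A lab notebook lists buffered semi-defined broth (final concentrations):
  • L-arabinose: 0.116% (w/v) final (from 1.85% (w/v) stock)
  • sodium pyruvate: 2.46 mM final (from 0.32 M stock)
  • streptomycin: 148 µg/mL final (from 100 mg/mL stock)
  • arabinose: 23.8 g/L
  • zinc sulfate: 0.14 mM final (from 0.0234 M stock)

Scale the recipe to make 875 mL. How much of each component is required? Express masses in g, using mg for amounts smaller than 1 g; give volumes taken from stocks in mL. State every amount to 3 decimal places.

Target volume = 875 mL = 0.875 L.
L-arabinose: dilute stock: 0.116% ÷ 1.85% × 875 mL = 54.865 mL
sodium pyruvate: V = C2·V2/C1 = 2.46 mM × 875 mL ÷ 320 mM = 6.727 mL
streptomycin: C1V1 = C2V2 → 148 µg/mL × 875 mL ÷ 100000 µg/mL = 1.295 mL
arabinose: 23.8 g/L × 0.875 L = 20.825 g
zinc sulfate: V = C2·V2/C1 = 0.14 mM × 875 mL ÷ 23.4 mM = 5.235 mL

L-arabinose 54.865 mL; sodium pyruvate 6.727 mL; streptomycin 1.295 mL; arabinose 20.825 g; zinc sulfate 5.235 mL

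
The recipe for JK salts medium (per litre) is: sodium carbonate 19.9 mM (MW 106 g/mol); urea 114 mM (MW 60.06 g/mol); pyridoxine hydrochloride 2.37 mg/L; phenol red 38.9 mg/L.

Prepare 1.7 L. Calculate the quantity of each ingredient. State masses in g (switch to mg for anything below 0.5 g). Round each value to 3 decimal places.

sodium carbonate 3.586 g; urea 11.640 g; pyridoxine hydrochloride 4.029 mg; phenol red 66.130 mg

Scale factor relative to 1 L: 1.7.
sodium carbonate: 19.9 mmol/L × 106 g/mol × 1.7 L ÷ 1000 = 3.586 g
urea: 114 mmol/L × 60.06 g/mol × 1.7 L ÷ 1000 = 11.640 g
pyridoxine hydrochloride: 2.37 mg/L × 1.7 L = 4.029 mg
phenol red: 38.9 mg/L × 1.7 L = 66.130 mg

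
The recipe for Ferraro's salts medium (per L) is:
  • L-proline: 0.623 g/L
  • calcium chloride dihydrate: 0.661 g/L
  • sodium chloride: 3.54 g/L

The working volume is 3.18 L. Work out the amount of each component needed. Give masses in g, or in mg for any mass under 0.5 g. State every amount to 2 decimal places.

Working volume: 3.18 L.
L-proline: 0.623 g/L × 3.18 L = 1.98 g
calcium chloride dihydrate: 0.661 g/L × 3.18 L = 2.10 g
sodium chloride: 3.54 g/L × 3.18 L = 11.26 g

L-proline 1.98 g; calcium chloride dihydrate 2.10 g; sodium chloride 11.26 g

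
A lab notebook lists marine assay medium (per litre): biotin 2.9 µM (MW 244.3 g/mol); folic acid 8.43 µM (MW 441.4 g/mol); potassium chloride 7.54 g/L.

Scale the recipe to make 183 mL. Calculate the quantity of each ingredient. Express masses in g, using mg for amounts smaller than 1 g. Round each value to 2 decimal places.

Target volume = 183 mL = 0.183 L.
biotin: 2.9 µmol/L × 244.3 g/mol × 0.183 L ÷ 1000 = 0.13 mg
folic acid: 8.43 µmol/L × 441.4 g/mol × 0.183 L ÷ 1000 = 0.68 mg
potassium chloride: 7.54 g/L × 0.183 L = 1.38 g

biotin 0.13 mg; folic acid 0.68 mg; potassium chloride 1.38 g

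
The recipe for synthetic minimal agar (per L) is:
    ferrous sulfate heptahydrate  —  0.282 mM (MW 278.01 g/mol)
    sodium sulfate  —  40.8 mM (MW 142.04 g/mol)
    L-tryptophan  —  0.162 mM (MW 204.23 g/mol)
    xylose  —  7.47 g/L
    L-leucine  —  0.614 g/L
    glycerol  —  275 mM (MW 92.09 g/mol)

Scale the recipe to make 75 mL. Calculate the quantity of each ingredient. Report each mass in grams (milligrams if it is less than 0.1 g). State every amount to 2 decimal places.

Target volume = 75 mL = 0.075 L.
ferrous sulfate heptahydrate: 0.282 mmol/L × 278.01 mg/mmol × 0.075 L = 5.88 mg
sodium sulfate: 40.8 mmol/L × 142.04 g/mol × 0.075 L ÷ 1000 = 0.43 g
L-tryptophan: 0.162 mmol/L × 204.23 mg/mmol × 0.075 L = 2.48 mg
xylose: 7.47 g/L × 0.075 L = 0.56 g
L-leucine: 0.614 g/L × 0.075 L = 0.04605 g = 46.05 mg
glycerol: 275 mmol/L × 92.09 g/mol × 0.075 L ÷ 1000 = 1.90 g

ferrous sulfate heptahydrate 5.88 mg; sodium sulfate 0.43 g; L-tryptophan 2.48 mg; xylose 0.56 g; L-leucine 46.05 mg; glycerol 1.90 g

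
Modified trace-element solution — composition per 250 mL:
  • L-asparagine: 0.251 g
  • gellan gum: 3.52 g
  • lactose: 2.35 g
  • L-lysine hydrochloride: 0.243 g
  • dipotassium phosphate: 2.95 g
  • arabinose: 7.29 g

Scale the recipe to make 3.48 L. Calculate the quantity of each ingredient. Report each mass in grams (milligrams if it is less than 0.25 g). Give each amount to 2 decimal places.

Ratio of target to recipe volume: 3480 / 250 = 13.92.
L-asparagine: 0.251 g × (3480 mL / 250 mL) = 3.49 g
gellan gum: 3.52 g × (3480 mL / 250 mL) = 49.00 g
lactose: 2.35 g × (3480 mL / 250 mL) = 32.71 g
L-lysine hydrochloride: 0.243 g × (3480 mL / 250 mL) = 3.38 g
dipotassium phosphate: 2.95 g × (3480 mL / 250 mL) = 41.06 g
arabinose: 7.29 g × (3480 mL / 250 mL) = 101.48 g

L-asparagine 3.49 g; gellan gum 49.00 g; lactose 32.71 g; L-lysine hydrochloride 3.38 g; dipotassium phosphate 41.06 g; arabinose 101.48 g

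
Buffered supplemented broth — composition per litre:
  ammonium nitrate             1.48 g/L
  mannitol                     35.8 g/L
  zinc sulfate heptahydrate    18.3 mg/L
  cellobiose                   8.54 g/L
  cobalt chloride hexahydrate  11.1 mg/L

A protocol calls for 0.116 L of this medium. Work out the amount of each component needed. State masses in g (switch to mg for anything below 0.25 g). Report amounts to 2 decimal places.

Scale factor relative to 1 L: 0.116.
ammonium nitrate: 1.48 g/L × 0.116 L = 0.17168 g = 171.68 mg
mannitol: 35.8 g/L × 0.116 L = 4.15 g
zinc sulfate heptahydrate: 18.3 mg/L × 0.116 L = 2.12 mg
cellobiose: 8.54 g/L × 0.116 L = 0.99 g
cobalt chloride hexahydrate: 11.1 mg/L × 0.116 L = 1.29 mg

ammonium nitrate 171.68 mg; mannitol 4.15 g; zinc sulfate heptahydrate 2.12 mg; cellobiose 0.99 g; cobalt chloride hexahydrate 1.29 mg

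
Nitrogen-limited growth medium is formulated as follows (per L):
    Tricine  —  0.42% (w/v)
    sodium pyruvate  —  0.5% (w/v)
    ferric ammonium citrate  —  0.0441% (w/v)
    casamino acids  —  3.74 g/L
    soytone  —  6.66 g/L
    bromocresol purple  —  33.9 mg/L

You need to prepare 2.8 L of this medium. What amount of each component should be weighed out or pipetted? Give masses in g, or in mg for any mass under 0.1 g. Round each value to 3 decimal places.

Scale factor relative to 1 L: 2.8.
Tricine: 0.42 g per 100 mL × 2800 mL ÷ 100 = 11.760 g
sodium pyruvate: 0.5% w/v = 5 g/L → 5 × 2.8 L = 14.000 g
ferric ammonium citrate: 0.0441% w/v = 0.441 g/L → 0.441 × 2.8 L = 1.235 g
casamino acids: 3.74 g/L × 2.8 L = 10.472 g
soytone: 6.66 g/L × 2.8 L = 18.648 g
bromocresol purple: 33.9 mg/L × 2.8 L = 94.920 mg

Tricine 11.760 g; sodium pyruvate 14.000 g; ferric ammonium citrate 1.235 g; casamino acids 10.472 g; soytone 18.648 g; bromocresol purple 94.920 mg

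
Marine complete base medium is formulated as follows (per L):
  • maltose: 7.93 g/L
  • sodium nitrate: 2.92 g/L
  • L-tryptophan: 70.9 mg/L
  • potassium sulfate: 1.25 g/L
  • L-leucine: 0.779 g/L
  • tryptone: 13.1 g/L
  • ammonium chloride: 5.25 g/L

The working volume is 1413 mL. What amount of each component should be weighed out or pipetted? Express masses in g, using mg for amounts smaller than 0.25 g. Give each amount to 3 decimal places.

Working volume: 1413 mL = 1.413 L.
maltose: 7.93 g/L × 1.413 L = 11.205 g
sodium nitrate: 2.92 g/L × 1.413 L = 4.126 g
L-tryptophan: 70.9 mg/L × 1.413 L = 100.182 mg
potassium sulfate: 1.25 g/L × 1.413 L = 1.766 g
L-leucine: 0.779 g/L × 1.413 L = 1.101 g
tryptone: 13.1 g/L × 1.413 L = 18.510 g
ammonium chloride: 5.25 g/L × 1.413 L = 7.418 g

maltose 11.205 g; sodium nitrate 4.126 g; L-tryptophan 100.182 mg; potassium sulfate 1.766 g; L-leucine 1.101 g; tryptone 18.510 g; ammonium chloride 7.418 g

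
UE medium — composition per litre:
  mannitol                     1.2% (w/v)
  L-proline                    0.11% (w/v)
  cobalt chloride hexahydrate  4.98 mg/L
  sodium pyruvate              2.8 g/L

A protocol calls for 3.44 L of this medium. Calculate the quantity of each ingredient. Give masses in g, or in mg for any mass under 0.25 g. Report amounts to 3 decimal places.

Scale factor relative to 1 L: 3.44.
mannitol: 1.2 g per 100 mL × 3440 mL ÷ 100 = 41.280 g
L-proline: 0.11 g per 100 mL × 3440 mL ÷ 100 = 3.784 g
cobalt chloride hexahydrate: 4.98 mg/L × 3.44 L = 17.131 mg
sodium pyruvate: 2.8 g/L × 3.44 L = 9.632 g

mannitol 41.280 g; L-proline 3.784 g; cobalt chloride hexahydrate 17.131 mg; sodium pyruvate 9.632 g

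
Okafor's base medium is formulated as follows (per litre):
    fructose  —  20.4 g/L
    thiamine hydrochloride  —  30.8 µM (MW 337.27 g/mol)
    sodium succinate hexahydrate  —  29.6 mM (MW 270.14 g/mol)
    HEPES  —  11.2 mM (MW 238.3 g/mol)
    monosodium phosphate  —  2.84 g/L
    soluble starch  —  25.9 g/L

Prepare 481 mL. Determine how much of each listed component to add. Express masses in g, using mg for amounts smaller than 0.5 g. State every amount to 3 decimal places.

Scale factor relative to 1 L: 0.481.
fructose: 20.4 g/L × 0.481 L = 9.812 g
thiamine hydrochloride: 30.8 µmol/L × 337.27 g/mol × 0.481 L ÷ 1000 = 4.997 mg
sodium succinate hexahydrate: 29.6 mmol/L × 270.14 g/mol × 0.481 L ÷ 1000 = 3.846 g
HEPES: 11.2 mmol/L × 238.3 g/mol × 0.481 L ÷ 1000 = 1.284 g
monosodium phosphate: 2.84 g/L × 0.481 L = 1.366 g
soluble starch: 25.9 g/L × 0.481 L = 12.458 g

fructose 9.812 g; thiamine hydrochloride 4.997 mg; sodium succinate hexahydrate 3.846 g; HEPES 1.284 g; monosodium phosphate 1.366 g; soluble starch 12.458 g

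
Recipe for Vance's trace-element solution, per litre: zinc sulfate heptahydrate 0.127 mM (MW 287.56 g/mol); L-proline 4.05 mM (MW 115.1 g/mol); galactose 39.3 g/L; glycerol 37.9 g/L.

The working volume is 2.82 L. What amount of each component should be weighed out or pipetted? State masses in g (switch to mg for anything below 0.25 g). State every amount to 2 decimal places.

zinc sulfate heptahydrate 102.99 mg; L-proline 1.31 g; galactose 110.83 g; glycerol 106.88 g

Working volume: 2.82 L.
zinc sulfate heptahydrate: 0.127 mmol/L × 287.56 mg/mmol × 2.82 L = 102.99 mg
L-proline: 4.05 mmol/L × 115.1 g/mol × 2.82 L ÷ 1000 = 1.31 g
galactose: 39.3 g/L × 2.82 L = 110.83 g
glycerol: 37.9 g/L × 2.82 L = 106.88 g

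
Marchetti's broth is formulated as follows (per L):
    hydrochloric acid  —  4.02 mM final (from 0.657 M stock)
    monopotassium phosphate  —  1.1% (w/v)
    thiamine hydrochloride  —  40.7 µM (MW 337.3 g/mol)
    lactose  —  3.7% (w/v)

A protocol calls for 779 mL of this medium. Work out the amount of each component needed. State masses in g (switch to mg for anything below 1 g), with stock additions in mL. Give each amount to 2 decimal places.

hydrochloric acid 4.77 mL; monopotassium phosphate 8.57 g; thiamine hydrochloride 10.69 mg; lactose 28.82 g

Target volume = 779 mL = 0.779 L.
hydrochloric acid: dilute stock: 4.02 mM × 779 mL ÷ 657 mM = 4.77 mL
monopotassium phosphate: 1.1 g per 100 mL × 779 mL ÷ 100 = 8.57 g
thiamine hydrochloride: 40.7 µmol/L × 337.3 g/mol × 0.779 L ÷ 1000 = 10.69 mg
lactose: 3.7 g per 100 mL × 779 mL ÷ 100 = 28.82 g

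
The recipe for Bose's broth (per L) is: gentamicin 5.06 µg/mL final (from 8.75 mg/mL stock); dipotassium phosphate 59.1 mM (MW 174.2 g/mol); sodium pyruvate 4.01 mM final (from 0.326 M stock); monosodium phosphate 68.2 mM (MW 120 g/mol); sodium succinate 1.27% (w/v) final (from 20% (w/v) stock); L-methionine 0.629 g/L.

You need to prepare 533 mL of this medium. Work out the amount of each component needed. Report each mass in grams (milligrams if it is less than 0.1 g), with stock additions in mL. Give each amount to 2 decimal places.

gentamicin 0.31 mL; dipotassium phosphate 5.49 g; sodium pyruvate 6.56 mL; monosodium phosphate 4.36 g; sodium succinate 33.85 mL; L-methionine 0.34 g

Scale factor relative to 1 L: 0.533.
gentamicin: V = C2·V2/C1 = 5.06 µg/mL × 533 mL ÷ 8750 µg/mL = 0.31 mL
dipotassium phosphate: 59.1 mmol/L × 174.2 g/mol × 0.533 L ÷ 1000 = 5.49 g
sodium pyruvate: C1V1 = C2V2 → 4.01 mM × 533 mL ÷ 326 mM = 6.56 mL
monosodium phosphate: 68.2 mmol/L × 120 g/mol × 0.533 L ÷ 1000 = 4.36 g
sodium succinate: dilute stock: 1.27% ÷ 20% × 533 mL = 33.85 mL
L-methionine: 0.629 g/L × 0.533 L = 0.34 g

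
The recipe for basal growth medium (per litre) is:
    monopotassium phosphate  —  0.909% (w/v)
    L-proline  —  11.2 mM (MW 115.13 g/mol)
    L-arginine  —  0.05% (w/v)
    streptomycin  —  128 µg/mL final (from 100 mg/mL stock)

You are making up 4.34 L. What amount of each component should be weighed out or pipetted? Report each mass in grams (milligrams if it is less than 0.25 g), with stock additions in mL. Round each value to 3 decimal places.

monopotassium phosphate 39.451 g; L-proline 5.596 g; L-arginine 2.170 g; streptomycin 5.555 mL

Working volume: 4.34 L.
monopotassium phosphate: 0.909% w/v = 9.09 g/L → 9.09 × 4.34 L = 39.451 g
L-proline: 11.2 mmol/L × 115.13 g/mol × 4.34 L ÷ 1000 = 5.596 g
L-arginine: 0.05 g per 100 mL × 4340 mL ÷ 100 = 2.170 g
streptomycin: C1V1 = C2V2 → 128 µg/mL × 4340 mL ÷ 100000 µg/mL = 5.555 mL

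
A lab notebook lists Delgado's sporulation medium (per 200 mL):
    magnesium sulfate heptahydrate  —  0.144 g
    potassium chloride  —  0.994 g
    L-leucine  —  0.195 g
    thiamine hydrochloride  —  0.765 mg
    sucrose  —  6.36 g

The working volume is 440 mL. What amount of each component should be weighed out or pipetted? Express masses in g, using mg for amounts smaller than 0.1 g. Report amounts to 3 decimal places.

Scale factor = 440 mL / 200 mL = 2.2.
magnesium sulfate heptahydrate: 0.144 g × (440 mL / 200 mL) = 0.317 g
potassium chloride: 0.994 g × (440 mL / 200 mL) = 2.187 g
L-leucine: 0.195 g × (440 mL / 200 mL) = 0.429 g
thiamine hydrochloride: 0.765 mg × (440 mL / 200 mL) = 1.683 mg
sucrose: 6.36 g × (440 mL / 200 mL) = 13.992 g

magnesium sulfate heptahydrate 0.317 g; potassium chloride 2.187 g; L-leucine 0.429 g; thiamine hydrochloride 1.683 mg; sucrose 13.992 g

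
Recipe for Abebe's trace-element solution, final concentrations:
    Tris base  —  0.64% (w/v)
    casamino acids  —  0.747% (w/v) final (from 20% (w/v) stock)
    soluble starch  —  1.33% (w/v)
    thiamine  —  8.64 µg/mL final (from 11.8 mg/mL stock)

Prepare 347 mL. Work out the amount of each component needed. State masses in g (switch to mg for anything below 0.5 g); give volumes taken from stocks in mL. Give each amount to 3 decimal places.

Tris base 2.221 g; casamino acids 12.960 mL; soluble starch 4.615 g; thiamine 0.254 mL

Scale factor relative to 1 L: 0.347.
Tris base: 0.64 g per 100 mL × 347 mL ÷ 100 = 2.221 g
casamino acids: dilute stock: 0.747% ÷ 20% × 347 mL = 12.960 mL
soluble starch: 1.33% w/v = 13.3 g/L → 13.3 × 0.347 L = 4.615 g
thiamine: dilute stock: 8.64 µg/mL × 347 mL ÷ 11800 µg/mL = 0.254 mL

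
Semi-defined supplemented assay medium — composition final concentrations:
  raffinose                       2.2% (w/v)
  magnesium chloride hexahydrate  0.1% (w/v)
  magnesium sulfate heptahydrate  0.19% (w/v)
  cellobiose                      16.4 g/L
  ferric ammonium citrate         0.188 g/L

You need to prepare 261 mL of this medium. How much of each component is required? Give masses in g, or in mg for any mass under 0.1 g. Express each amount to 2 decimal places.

raffinose 5.74 g; magnesium chloride hexahydrate 0.26 g; magnesium sulfate heptahydrate 0.50 g; cellobiose 4.28 g; ferric ammonium citrate 49.07 mg

Working volume: 261 mL = 0.261 L.
raffinose: 2.2 g per 100 mL × 261 mL ÷ 100 = 5.74 g
magnesium chloride hexahydrate: 0.1% w/v = 1 g/L → 1 × 0.261 L = 0.26 g
magnesium sulfate heptahydrate: 0.19 g per 100 mL × 261 mL ÷ 100 = 0.50 g
cellobiose: 16.4 g/L × 0.261 L = 4.28 g
ferric ammonium citrate: 0.188 g/L × 0.261 L = 0.049068 g = 49.07 mg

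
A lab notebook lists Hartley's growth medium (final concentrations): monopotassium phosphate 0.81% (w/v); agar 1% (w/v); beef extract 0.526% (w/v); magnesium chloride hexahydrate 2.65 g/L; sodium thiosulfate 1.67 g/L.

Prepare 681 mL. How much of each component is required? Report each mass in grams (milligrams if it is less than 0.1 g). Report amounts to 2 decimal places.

Scale factor relative to 1 L: 0.681.
monopotassium phosphate: 0.81% w/v = 8.1 g/L → 8.1 × 0.681 L = 5.52 g
agar: 1% w/v = 10 g/L → 10 × 0.681 L = 6.81 g
beef extract: 0.526% w/v = 5.26 g/L → 5.26 × 0.681 L = 3.58 g
magnesium chloride hexahydrate: 2.65 g/L × 0.681 L = 1.80 g
sodium thiosulfate: 1.67 g/L × 0.681 L = 1.14 g

monopotassium phosphate 5.52 g; agar 6.81 g; beef extract 3.58 g; magnesium chloride hexahydrate 1.80 g; sodium thiosulfate 1.14 g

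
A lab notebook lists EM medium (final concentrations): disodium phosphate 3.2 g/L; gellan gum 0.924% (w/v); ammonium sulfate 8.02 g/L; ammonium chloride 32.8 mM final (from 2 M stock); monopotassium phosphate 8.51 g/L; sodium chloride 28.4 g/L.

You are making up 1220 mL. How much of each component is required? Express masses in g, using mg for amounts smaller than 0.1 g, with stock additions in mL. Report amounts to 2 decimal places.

Working volume: 1220 mL = 1.22 L.
disodium phosphate: 3.2 g/L × 1.22 L = 3.90 g
gellan gum: 0.924% w/v = 9.24 g/L → 9.24 × 1.22 L = 11.27 g
ammonium sulfate: 8.02 g/L × 1.22 L = 9.78 g
ammonium chloride: dilute stock: 32.8 mM × 1220 mL ÷ 2000 mM = 20.01 mL
monopotassium phosphate: 8.51 g/L × 1.22 L = 10.38 g
sodium chloride: 28.4 g/L × 1.22 L = 34.65 g

disodium phosphate 3.90 g; gellan gum 11.27 g; ammonium sulfate 9.78 g; ammonium chloride 20.01 mL; monopotassium phosphate 10.38 g; sodium chloride 34.65 g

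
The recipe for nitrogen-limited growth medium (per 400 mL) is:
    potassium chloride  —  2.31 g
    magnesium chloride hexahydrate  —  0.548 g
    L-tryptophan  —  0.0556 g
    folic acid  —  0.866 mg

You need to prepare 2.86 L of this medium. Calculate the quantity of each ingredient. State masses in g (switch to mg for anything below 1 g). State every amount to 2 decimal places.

Ratio of target to recipe volume: 2860 / 400 = 7.15.
potassium chloride: 2.31 g × (2860 mL / 400 mL) = 16.52 g
magnesium chloride hexahydrate: 0.548 g × (2860 mL / 400 mL) = 3.92 g
L-tryptophan: 0.0556 g × (2860 mL / 400 mL) = 0.39754 g = 397.54 mg
folic acid: 0.866 mg × (2860 mL / 400 mL) = 6.19 mg

potassium chloride 16.52 g; magnesium chloride hexahydrate 3.92 g; L-tryptophan 397.54 mg; folic acid 6.19 mg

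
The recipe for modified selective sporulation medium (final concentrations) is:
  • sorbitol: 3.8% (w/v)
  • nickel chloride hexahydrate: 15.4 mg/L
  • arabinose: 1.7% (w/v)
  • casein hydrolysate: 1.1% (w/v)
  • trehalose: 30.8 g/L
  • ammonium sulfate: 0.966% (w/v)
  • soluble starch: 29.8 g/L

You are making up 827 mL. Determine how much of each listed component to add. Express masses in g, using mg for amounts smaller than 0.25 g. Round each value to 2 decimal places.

Target volume = 827 mL = 0.827 L.
sorbitol: 3.8% w/v = 38 g/L → 38 × 0.827 L = 31.43 g
nickel chloride hexahydrate: 15.4 mg/L × 0.827 L = 12.74 mg
arabinose: 1.7 g per 100 mL × 827 mL ÷ 100 = 14.06 g
casein hydrolysate: 1.1 g per 100 mL × 827 mL ÷ 100 = 9.10 g
trehalose: 30.8 g/L × 0.827 L = 25.47 g
ammonium sulfate: 0.966 g per 100 mL × 827 mL ÷ 100 = 7.99 g
soluble starch: 29.8 g/L × 0.827 L = 24.64 g

sorbitol 31.43 g; nickel chloride hexahydrate 12.74 mg; arabinose 14.06 g; casein hydrolysate 9.10 g; trehalose 25.47 g; ammonium sulfate 7.99 g; soluble starch 24.64 g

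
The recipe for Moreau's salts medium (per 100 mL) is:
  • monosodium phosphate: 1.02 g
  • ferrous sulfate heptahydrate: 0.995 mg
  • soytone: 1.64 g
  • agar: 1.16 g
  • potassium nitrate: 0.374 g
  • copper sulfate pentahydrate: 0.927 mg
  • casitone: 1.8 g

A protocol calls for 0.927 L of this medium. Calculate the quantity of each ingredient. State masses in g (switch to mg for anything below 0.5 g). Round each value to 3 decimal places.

Ratio of target to recipe volume: 927 / 100 = 9.27.
monosodium phosphate: 1.02 g × (927 mL / 100 mL) = 9.455 g
ferrous sulfate heptahydrate: 0.995 mg × (927 mL / 100 mL) = 9.224 mg
soytone: 1.64 g × (927 mL / 100 mL) = 15.203 g
agar: 1.16 g × (927 mL / 100 mL) = 10.753 g
potassium nitrate: 0.374 g × (927 mL / 100 mL) = 3.467 g
copper sulfate pentahydrate: 0.927 mg × (927 mL / 100 mL) = 8.593 mg
casitone: 1.8 g × (927 mL / 100 mL) = 16.686 g

monosodium phosphate 9.455 g; ferrous sulfate heptahydrate 9.224 mg; soytone 15.203 g; agar 10.753 g; potassium nitrate 3.467 g; copper sulfate pentahydrate 8.593 mg; casitone 16.686 g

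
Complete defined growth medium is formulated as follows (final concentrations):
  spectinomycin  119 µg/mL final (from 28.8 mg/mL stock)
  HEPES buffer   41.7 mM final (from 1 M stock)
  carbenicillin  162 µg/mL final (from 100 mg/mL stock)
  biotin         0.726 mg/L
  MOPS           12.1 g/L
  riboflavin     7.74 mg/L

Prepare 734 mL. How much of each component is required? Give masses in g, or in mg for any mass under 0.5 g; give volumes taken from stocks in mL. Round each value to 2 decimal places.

spectinomycin 3.03 mL; HEPES buffer 30.61 mL; carbenicillin 1.19 mL; biotin 0.53 mg; MOPS 8.88 g; riboflavin 5.68 mg

Target volume = 734 mL = 0.734 L.
spectinomycin: V = C2·V2/C1 = 119 µg/mL × 734 mL ÷ 28800 µg/mL = 3.03 mL
HEPES buffer: dilute stock: 41.7 mM × 734 mL ÷ 1000 mM = 30.61 mL
carbenicillin: V = C2·V2/C1 = 162 µg/mL × 734 mL ÷ 100000 µg/mL = 1.19 mL
biotin: 0.726 mg/L × 0.734 L = 0.53 mg
MOPS: 12.1 g/L × 0.734 L = 8.88 g
riboflavin: 7.74 mg/L × 0.734 L = 5.68 mg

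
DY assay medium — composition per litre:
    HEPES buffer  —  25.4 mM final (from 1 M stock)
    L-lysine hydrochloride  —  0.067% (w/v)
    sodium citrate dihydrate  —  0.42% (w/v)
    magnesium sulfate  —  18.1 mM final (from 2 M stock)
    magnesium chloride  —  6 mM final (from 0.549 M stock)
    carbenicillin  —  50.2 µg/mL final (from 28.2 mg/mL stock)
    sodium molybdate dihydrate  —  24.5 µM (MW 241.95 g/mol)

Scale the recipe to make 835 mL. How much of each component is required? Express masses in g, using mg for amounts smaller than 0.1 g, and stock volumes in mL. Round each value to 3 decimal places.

Working volume: 835 mL = 0.835 L.
HEPES buffer: V = C2·V2/C1 = 25.4 mM × 835 mL ÷ 1000 mM = 21.209 mL
L-lysine hydrochloride: 0.067 g per 100 mL × 835 mL ÷ 100 = 0.559 g
sodium citrate dihydrate: 0.42% w/v = 4.2 g/L → 4.2 × 0.835 L = 3.507 g
magnesium sulfate: V = C2·V2/C1 = 18.1 mM × 835 mL ÷ 2000 mM = 7.557 mL
magnesium chloride: dilute stock: 6 mM × 835 mL ÷ 549 mM = 9.126 mL
carbenicillin: C1V1 = C2V2 → 50.2 µg/mL × 835 mL ÷ 28200 µg/mL = 1.486 mL
sodium molybdate dihydrate: 24.5 µmol/L × 241.95 g/mol × 0.835 L ÷ 1000 = 4.950 mg

HEPES buffer 21.209 mL; L-lysine hydrochloride 0.559 g; sodium citrate dihydrate 3.507 g; magnesium sulfate 7.557 mL; magnesium chloride 9.126 mL; carbenicillin 1.486 mL; sodium molybdate dihydrate 4.950 mg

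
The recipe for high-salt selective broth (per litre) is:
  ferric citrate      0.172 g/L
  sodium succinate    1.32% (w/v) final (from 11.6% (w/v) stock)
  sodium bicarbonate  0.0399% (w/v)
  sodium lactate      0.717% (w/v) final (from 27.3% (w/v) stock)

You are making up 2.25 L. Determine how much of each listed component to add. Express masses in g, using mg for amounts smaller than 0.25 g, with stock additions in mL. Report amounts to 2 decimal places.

ferric citrate 0.39 g; sodium succinate 256.03 mL; sodium bicarbonate 0.90 g; sodium lactate 59.09 mL

Scale factor relative to 1 L: 2.25.
ferric citrate: 0.172 g/L × 2.25 L = 0.39 g
sodium succinate: C1V1 = C2V2 → 1.32% ÷ 11.6% × 2250 mL = 256.03 mL
sodium bicarbonate: 0.0399% w/v = 0.399 g/L → 0.399 × 2.25 L = 0.90 g
sodium lactate: dilute stock: 0.717% ÷ 27.3% × 2250 mL = 59.09 mL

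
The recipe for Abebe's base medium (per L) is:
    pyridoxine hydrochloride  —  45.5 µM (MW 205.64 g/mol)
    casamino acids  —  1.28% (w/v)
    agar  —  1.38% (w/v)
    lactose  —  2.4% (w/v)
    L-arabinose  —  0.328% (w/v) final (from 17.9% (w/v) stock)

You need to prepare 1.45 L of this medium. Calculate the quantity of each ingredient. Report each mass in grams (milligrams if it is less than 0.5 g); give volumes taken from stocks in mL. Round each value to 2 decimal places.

pyridoxine hydrochloride 13.57 mg; casamino acids 18.56 g; agar 20.01 g; lactose 34.80 g; L-arabinose 26.57 mL

Scale factor relative to 1 L: 1.45.
pyridoxine hydrochloride: 45.5 µmol/L × 205.64 g/mol × 1.45 L ÷ 1000 = 13.57 mg
casamino acids: 1.28% w/v = 12.8 g/L → 12.8 × 1.45 L = 18.56 g
agar: 1.38% w/v = 13.8 g/L → 13.8 × 1.45 L = 20.01 g
lactose: 2.4 g per 100 mL × 1450 mL ÷ 100 = 34.80 g
L-arabinose: V = C2·V2/C1 = 0.328% ÷ 17.9% × 1450 mL = 26.57 mL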